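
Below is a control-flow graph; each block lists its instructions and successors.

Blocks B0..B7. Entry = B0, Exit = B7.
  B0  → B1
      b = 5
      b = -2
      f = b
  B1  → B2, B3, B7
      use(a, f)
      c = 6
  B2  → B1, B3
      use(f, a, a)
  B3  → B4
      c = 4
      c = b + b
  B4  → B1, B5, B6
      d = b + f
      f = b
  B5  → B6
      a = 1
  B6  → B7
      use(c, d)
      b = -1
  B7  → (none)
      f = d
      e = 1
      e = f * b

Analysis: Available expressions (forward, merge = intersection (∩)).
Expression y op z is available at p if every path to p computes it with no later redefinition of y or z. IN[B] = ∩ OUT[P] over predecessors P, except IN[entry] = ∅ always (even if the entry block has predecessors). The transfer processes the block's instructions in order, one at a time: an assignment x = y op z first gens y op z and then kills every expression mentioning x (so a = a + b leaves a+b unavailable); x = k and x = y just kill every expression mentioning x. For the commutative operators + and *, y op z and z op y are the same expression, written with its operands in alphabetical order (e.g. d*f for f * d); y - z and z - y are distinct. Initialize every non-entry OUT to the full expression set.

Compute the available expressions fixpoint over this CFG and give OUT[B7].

Answer: {b*f}

Derivation:
Per-block solution:
  B0:   IN={}   OUT={}
  B1:   IN={}   OUT={}
  B2:   IN={}   OUT={}
  B3:   IN={}   OUT={b+b}
  B4:   IN={b+b}   OUT={b+b}
  B5:   IN={b+b}   OUT={b+b}
  B6:   IN={b+b}   OUT={}
  B7:   IN={}   OUT={b*f}

Merge at B7: IN[B7] = OUT[B1] ∩ OUT[B6] = {}
Applying B7's transfer function to that IN value gives OUT[B7] (row B7 above).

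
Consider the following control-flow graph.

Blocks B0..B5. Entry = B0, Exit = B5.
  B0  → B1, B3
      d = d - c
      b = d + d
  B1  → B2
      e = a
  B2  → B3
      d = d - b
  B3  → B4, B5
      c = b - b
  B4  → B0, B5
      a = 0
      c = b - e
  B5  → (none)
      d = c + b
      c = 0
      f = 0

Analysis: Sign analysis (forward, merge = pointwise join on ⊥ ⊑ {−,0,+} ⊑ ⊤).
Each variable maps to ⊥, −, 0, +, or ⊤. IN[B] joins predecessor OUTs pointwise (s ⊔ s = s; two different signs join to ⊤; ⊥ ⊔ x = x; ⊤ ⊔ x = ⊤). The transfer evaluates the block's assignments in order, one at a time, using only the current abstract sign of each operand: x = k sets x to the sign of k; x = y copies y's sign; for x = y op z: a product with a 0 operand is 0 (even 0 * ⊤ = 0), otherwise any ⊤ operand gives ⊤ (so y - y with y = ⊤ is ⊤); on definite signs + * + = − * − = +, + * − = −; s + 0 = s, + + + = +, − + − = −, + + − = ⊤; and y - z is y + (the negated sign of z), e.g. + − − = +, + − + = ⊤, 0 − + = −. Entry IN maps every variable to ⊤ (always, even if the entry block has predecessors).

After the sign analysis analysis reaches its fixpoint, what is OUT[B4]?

Fixpoint table:
  B0:  IN=(all ⊤)  OUT=(all ⊤)
  B1:  IN=(all ⊤)  OUT=(all ⊤)
  B2:  IN=(all ⊤)  OUT=(all ⊤)
  B3:  IN=(all ⊤)  OUT=(all ⊤)
  B4:  IN=(all ⊤)  OUT={a:0; rest ⊤}
  B5:  IN=(all ⊤)  OUT={c:0, f:0; rest ⊤}

Merge at B4: IN[B4] = OUT[B3] = {a: ⊤, b: ⊤, c: ⊤, d: ⊤, e: ⊤, f: ⊤}
Applying B4's transfer function to that IN value gives OUT[B4] (row B4 above).

Answer: {a: 0, b: ⊤, c: ⊤, d: ⊤, e: ⊤, f: ⊤}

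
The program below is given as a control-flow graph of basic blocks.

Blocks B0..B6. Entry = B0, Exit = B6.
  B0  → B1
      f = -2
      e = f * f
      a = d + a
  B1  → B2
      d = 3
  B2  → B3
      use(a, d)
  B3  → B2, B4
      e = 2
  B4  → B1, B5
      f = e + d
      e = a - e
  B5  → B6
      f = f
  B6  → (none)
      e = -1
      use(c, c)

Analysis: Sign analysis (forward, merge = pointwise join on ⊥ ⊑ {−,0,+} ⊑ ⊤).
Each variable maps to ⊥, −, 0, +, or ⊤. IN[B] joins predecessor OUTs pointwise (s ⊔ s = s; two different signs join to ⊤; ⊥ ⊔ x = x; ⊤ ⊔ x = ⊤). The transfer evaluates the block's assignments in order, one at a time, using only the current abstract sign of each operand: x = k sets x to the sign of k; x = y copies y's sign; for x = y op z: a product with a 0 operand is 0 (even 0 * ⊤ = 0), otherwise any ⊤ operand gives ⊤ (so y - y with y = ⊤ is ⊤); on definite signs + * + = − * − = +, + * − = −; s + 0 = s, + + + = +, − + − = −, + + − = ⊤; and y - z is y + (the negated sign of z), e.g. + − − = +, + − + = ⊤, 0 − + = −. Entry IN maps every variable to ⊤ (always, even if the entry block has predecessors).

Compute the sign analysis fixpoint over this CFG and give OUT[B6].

Fixpoint table:
  B0: | IN=(all ⊤) | OUT={e:+, f:-; rest ⊤}
  B1: | IN=(all ⊤) | OUT={d:+; rest ⊤}
  B2: | IN={d:+; rest ⊤} | OUT={d:+; rest ⊤}
  B3: | IN={d:+; rest ⊤} | OUT={d:+, e:+; rest ⊤}
  B4: | IN={d:+, e:+; rest ⊤} | OUT={d:+, f:+; rest ⊤}
  B5: | IN={d:+, f:+; rest ⊤} | OUT={d:+, f:+; rest ⊤}
  B6: | IN={d:+, f:+; rest ⊤} | OUT={d:+, e:-, f:+; rest ⊤}

Merge at B6: IN[B6] = OUT[B5] = {a: ⊤, b: ⊤, c: ⊤, d: +, e: ⊤, f: +}
Applying B6's transfer function to that IN value gives OUT[B6] (row B6 above).

Answer: {a: ⊤, b: ⊤, c: ⊤, d: +, e: -, f: +}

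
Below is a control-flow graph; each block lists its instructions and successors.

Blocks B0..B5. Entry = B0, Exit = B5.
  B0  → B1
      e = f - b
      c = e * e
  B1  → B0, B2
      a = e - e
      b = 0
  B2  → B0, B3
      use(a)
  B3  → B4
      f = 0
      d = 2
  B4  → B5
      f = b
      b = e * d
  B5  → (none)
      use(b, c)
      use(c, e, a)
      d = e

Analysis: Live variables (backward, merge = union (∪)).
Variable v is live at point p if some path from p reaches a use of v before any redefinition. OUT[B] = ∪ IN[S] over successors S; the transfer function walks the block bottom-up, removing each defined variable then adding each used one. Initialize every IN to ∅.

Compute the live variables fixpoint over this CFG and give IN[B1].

Fixpoint table:
  B0:  IN={b, f}  OUT={c, e, f}
  B1:  IN={c, e, f}  OUT={a, b, c, e, f}
  B2:  IN={a, b, c, e, f}  OUT={a, b, c, e, f}
  B3:  IN={a, b, c, e}  OUT={a, b, c, d, e}
  B4:  IN={a, b, c, d, e}  OUT={a, b, c, e}
  B5:  IN={a, b, c, e}  OUT={}

Merge at B1: OUT[B1] = IN[B0] ⊔ IN[B2] = {a, b, c, e, f}
Applying B1's transfer function to that OUT value gives IN[B1] (row B1 above).

Answer: {c, e, f}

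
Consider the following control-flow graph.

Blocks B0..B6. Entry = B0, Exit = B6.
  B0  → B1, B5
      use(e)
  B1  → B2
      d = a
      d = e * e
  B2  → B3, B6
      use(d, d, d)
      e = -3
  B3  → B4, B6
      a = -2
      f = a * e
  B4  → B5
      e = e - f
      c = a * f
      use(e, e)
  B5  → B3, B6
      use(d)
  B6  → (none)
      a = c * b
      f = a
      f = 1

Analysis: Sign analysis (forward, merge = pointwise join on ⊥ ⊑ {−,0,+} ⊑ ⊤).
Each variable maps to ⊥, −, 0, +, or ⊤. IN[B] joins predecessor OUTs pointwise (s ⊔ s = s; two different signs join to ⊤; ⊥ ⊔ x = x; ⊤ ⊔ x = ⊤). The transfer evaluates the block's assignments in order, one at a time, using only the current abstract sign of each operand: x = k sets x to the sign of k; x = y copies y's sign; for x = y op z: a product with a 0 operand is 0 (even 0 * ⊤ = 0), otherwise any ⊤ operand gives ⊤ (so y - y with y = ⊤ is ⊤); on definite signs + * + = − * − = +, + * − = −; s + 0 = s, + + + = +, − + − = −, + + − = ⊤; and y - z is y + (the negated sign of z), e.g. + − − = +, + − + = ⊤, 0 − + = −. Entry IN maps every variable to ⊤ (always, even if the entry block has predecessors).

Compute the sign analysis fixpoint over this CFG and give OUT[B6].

Answer: {a: ⊤, b: ⊤, c: ⊤, d: ⊤, e: ⊤, f: +}

Derivation:
Converged values:
  B0:  IN=(all ⊤)  OUT=(all ⊤)
  B1:  IN=(all ⊤)  OUT=(all ⊤)
  B2:  IN=(all ⊤)  OUT={e:-; rest ⊤}
  B3:  IN=(all ⊤)  OUT={a:-; rest ⊤}
  B4:  IN={a:-; rest ⊤}  OUT={a:-; rest ⊤}
  B5:  IN=(all ⊤)  OUT=(all ⊤)
  B6:  IN=(all ⊤)  OUT={f:+; rest ⊤}

Merge at B6: IN[B6] = OUT[B2] ⊔ OUT[B3] ⊔ OUT[B5] = {a: ⊤, b: ⊤, c: ⊤, d: ⊤, e: ⊤, f: ⊤}
Applying B6's transfer function to that IN value gives OUT[B6] (row B6 above).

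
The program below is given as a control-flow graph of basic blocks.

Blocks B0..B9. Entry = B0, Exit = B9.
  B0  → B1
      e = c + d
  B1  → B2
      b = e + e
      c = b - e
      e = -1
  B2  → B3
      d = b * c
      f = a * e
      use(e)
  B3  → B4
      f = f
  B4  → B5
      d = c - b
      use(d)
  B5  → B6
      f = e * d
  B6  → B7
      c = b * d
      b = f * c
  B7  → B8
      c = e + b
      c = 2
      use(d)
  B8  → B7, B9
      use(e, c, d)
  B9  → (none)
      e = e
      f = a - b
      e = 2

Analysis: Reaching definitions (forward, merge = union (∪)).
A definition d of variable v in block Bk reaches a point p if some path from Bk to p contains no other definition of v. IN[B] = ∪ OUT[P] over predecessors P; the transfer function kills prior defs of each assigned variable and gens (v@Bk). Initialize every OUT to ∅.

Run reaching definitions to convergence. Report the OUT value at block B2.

Answer: {b@B1, c@B1, d@B2, e@B1, f@B2}

Trace:
Per-block solution:
  B0:  IN={}  OUT={e@B0}
  B1:  IN={e@B0}  OUT={b@B1, c@B1, e@B1}
  B2:  IN={b@B1, c@B1, e@B1}  OUT={b@B1, c@B1, d@B2, e@B1, f@B2}
  B3:  IN={b@B1, c@B1, d@B2, e@B1, f@B2}  OUT={b@B1, c@B1, d@B2, e@B1, f@B3}
  B4:  IN={b@B1, c@B1, d@B2, e@B1, f@B3}  OUT={b@B1, c@B1, d@B4, e@B1, f@B3}
  B5:  IN={b@B1, c@B1, d@B4, e@B1, f@B3}  OUT={b@B1, c@B1, d@B4, e@B1, f@B5}
  B6:  IN={b@B1, c@B1, d@B4, e@B1, f@B5}  OUT={b@B6, c@B6, d@B4, e@B1, f@B5}
  B7:  IN={b@B6, c@B6, c@B7, d@B4, e@B1, f@B5}  OUT={b@B6, c@B7, d@B4, e@B1, f@B5}
  B8:  IN={b@B6, c@B7, d@B4, e@B1, f@B5}  OUT={b@B6, c@B7, d@B4, e@B1, f@B5}
  B9:  IN={b@B6, c@B7, d@B4, e@B1, f@B5}  OUT={b@B6, c@B7, d@B4, e@B9, f@B9}

Merge at B2: IN[B2] = OUT[B1] = {b@B1, c@B1, e@B1}
Applying B2's transfer function to that IN value gives OUT[B2] (row B2 above).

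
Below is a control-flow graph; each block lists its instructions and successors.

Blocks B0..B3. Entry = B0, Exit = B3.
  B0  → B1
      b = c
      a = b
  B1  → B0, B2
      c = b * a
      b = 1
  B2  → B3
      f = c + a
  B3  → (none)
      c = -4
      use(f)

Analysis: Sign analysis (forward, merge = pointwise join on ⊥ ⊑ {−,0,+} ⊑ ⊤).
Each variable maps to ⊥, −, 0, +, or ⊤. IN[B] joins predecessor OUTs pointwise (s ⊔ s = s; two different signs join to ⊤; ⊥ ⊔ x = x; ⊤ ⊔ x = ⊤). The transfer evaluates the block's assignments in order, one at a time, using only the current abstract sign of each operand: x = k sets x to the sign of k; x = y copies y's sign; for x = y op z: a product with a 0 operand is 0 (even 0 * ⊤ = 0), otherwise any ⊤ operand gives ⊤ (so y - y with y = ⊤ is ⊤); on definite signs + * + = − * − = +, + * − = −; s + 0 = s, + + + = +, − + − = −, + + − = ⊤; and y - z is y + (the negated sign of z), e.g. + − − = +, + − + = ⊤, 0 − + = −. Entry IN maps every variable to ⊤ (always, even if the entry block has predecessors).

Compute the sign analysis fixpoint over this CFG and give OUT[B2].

Converged values:
  B0:  IN=(all ⊤)  OUT=(all ⊤)
  B1:  IN=(all ⊤)  OUT={b:+; rest ⊤}
  B2:  IN={b:+; rest ⊤}  OUT={b:+; rest ⊤}
  B3:  IN={b:+; rest ⊤}  OUT={b:+, c:-; rest ⊤}

Merge at B2: IN[B2] = OUT[B1] = {a: ⊤, b: +, c: ⊤, d: ⊤, e: ⊤, f: ⊤}
Applying B2's transfer function to that IN value gives OUT[B2] (row B2 above).

Answer: {a: ⊤, b: +, c: ⊤, d: ⊤, e: ⊤, f: ⊤}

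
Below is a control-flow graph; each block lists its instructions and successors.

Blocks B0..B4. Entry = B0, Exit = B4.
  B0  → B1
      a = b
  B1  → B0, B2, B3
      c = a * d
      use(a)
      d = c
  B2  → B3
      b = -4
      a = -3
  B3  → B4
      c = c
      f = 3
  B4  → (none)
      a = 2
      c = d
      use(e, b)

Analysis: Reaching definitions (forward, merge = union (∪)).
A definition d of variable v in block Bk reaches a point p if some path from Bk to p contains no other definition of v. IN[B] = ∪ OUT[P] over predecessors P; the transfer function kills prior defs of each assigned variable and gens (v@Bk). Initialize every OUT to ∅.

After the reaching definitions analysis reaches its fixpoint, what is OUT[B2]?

Answer: {a@B2, b@B2, c@B1, d@B1}

Working:
Fixpoint table:
  B0:  IN={a@B0, c@B1, d@B1}  OUT={a@B0, c@B1, d@B1}
  B1:  IN={a@B0, c@B1, d@B1}  OUT={a@B0, c@B1, d@B1}
  B2:  IN={a@B0, c@B1, d@B1}  OUT={a@B2, b@B2, c@B1, d@B1}
  B3:  IN={a@B0, a@B2, b@B2, c@B1, d@B1}  OUT={a@B0, a@B2, b@B2, c@B3, d@B1, f@B3}
  B4:  IN={a@B0, a@B2, b@B2, c@B3, d@B1, f@B3}  OUT={a@B4, b@B2, c@B4, d@B1, f@B3}

Merge at B2: IN[B2] = OUT[B1] = {a@B0, c@B1, d@B1}
Applying B2's transfer function to that IN value gives OUT[B2] (row B2 above).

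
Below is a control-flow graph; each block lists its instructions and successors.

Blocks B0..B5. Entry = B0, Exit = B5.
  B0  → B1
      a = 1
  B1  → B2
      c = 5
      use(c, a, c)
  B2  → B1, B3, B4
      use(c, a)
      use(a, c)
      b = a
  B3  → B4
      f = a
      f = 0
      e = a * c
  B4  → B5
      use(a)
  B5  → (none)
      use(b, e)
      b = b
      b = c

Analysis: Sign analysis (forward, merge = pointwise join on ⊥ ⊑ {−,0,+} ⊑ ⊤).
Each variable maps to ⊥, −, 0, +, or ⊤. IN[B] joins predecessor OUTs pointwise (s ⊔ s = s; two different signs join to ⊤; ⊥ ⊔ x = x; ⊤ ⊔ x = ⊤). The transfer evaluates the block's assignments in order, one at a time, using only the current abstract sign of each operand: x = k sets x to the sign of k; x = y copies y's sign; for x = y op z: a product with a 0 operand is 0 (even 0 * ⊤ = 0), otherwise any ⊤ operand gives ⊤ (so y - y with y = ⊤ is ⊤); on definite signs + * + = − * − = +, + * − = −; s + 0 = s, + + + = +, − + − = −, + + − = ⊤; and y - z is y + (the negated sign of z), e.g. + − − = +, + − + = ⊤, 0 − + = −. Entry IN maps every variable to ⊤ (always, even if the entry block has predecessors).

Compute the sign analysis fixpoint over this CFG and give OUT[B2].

Answer: {a: +, b: +, c: +, d: ⊤, e: ⊤, f: ⊤}

Derivation:
Fixpoint table:
  B0: | IN=(all ⊤) | OUT={a:+; rest ⊤}
  B1: | IN={a:+; rest ⊤} | OUT={a:+, c:+; rest ⊤}
  B2: | IN={a:+, c:+; rest ⊤} | OUT={a:+, b:+, c:+; rest ⊤}
  B3: | IN={a:+, b:+, c:+; rest ⊤} | OUT={a:+, b:+, c:+, e:+, f:0; rest ⊤}
  B4: | IN={a:+, b:+, c:+; rest ⊤} | OUT={a:+, b:+, c:+; rest ⊤}
  B5: | IN={a:+, b:+, c:+; rest ⊤} | OUT={a:+, b:+, c:+; rest ⊤}

Merge at B2: IN[B2] = OUT[B1] = {a: +, b: ⊤, c: +, d: ⊤, e: ⊤, f: ⊤}
Applying B2's transfer function to that IN value gives OUT[B2] (row B2 above).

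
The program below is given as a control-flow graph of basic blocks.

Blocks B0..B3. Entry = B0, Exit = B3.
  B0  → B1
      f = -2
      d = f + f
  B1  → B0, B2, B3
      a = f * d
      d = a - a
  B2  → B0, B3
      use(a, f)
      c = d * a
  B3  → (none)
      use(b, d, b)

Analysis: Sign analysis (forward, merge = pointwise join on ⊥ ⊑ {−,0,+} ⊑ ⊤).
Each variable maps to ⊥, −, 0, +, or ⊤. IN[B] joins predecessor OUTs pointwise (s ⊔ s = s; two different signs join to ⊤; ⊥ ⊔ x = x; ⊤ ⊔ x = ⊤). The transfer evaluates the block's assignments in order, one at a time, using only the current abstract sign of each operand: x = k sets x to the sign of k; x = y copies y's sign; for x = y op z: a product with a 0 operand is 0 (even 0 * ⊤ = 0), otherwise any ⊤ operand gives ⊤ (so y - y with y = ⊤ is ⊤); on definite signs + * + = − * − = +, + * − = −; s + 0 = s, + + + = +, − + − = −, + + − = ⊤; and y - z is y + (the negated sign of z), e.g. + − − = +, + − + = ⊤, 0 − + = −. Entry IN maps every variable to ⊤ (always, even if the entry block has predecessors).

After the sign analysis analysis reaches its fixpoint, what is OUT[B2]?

Per-block solution:
  B0: | IN=(all ⊤) | OUT={d:-, f:-; rest ⊤}
  B1: | IN={d:-, f:-; rest ⊤} | OUT={a:+, f:-; rest ⊤}
  B2: | IN={a:+, f:-; rest ⊤} | OUT={a:+, f:-; rest ⊤}
  B3: | IN={a:+, f:-; rest ⊤} | OUT={a:+, f:-; rest ⊤}

Merge at B2: IN[B2] = OUT[B1] = {a: +, b: ⊤, c: ⊤, d: ⊤, e: ⊤, f: -}
Applying B2's transfer function to that IN value gives OUT[B2] (row B2 above).

Answer: {a: +, b: ⊤, c: ⊤, d: ⊤, e: ⊤, f: -}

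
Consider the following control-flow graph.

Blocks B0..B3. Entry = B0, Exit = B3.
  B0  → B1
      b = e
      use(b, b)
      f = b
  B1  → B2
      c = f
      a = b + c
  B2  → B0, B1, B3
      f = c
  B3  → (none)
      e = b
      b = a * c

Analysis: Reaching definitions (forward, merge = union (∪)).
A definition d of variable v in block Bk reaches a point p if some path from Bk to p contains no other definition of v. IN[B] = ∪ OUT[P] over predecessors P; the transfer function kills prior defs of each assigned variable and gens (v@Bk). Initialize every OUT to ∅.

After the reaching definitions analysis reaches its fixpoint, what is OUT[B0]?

Answer: {a@B1, b@B0, c@B1, f@B0}

Working:
Fixpoint table:
  B0: | IN={a@B1, b@B0, c@B1, f@B2} | OUT={a@B1, b@B0, c@B1, f@B0}
  B1: | IN={a@B1, b@B0, c@B1, f@B0, f@B2} | OUT={a@B1, b@B0, c@B1, f@B0, f@B2}
  B2: | IN={a@B1, b@B0, c@B1, f@B0, f@B2} | OUT={a@B1, b@B0, c@B1, f@B2}
  B3: | IN={a@B1, b@B0, c@B1, f@B2} | OUT={a@B1, b@B3, c@B1, e@B3, f@B2}

Merge at B0 (entry node, so the boundary value {} is joined with the incoming edge(s)): IN[B0] = {} ⊔ OUT[B2] = {a@B1, b@B0, c@B1, f@B2}
Applying B0's transfer function to that IN value gives OUT[B0] (row B0 above).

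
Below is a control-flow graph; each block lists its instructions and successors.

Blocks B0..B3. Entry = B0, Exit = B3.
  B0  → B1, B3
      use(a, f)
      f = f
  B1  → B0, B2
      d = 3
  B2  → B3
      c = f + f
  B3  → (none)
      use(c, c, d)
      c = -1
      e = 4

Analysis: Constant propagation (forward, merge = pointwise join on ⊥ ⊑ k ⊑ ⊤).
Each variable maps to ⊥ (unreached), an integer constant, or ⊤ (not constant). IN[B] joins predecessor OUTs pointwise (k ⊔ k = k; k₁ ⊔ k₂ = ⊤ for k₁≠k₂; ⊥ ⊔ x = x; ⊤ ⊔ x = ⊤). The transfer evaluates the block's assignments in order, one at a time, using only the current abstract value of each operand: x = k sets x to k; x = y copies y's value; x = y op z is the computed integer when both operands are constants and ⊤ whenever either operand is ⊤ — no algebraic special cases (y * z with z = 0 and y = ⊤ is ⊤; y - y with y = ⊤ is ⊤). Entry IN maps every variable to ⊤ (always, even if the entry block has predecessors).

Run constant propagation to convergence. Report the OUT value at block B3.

Converged values:
  B0:  IN=(all ⊤)  OUT=(all ⊤)
  B1:  IN=(all ⊤)  OUT={d:3; rest ⊤}
  B2:  IN={d:3; rest ⊤}  OUT={d:3; rest ⊤}
  B3:  IN=(all ⊤)  OUT={c:-1, e:4; rest ⊤}

Merge at B3: IN[B3] = OUT[B0] ⊔ OUT[B2] = {a: ⊤, b: ⊤, c: ⊤, d: ⊤, e: ⊤, f: ⊤}
Applying B3's transfer function to that IN value gives OUT[B3] (row B3 above).

Answer: {a: ⊤, b: ⊤, c: -1, d: ⊤, e: 4, f: ⊤}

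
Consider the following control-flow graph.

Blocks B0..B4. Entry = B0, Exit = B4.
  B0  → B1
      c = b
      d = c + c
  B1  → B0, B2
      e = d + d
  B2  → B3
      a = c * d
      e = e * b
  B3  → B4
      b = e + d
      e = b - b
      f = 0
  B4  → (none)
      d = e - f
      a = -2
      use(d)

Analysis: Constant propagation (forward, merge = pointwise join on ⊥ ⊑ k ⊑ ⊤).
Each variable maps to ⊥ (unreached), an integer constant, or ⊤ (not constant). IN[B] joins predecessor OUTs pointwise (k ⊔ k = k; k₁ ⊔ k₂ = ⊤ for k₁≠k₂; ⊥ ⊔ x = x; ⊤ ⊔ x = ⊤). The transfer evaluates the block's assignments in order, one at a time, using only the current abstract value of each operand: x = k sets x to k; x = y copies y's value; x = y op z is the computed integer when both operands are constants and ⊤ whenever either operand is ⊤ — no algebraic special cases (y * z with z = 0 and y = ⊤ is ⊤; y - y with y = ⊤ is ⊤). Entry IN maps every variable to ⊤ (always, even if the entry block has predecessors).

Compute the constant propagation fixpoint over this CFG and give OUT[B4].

Fixpoint table:
  B0:   IN=(all ⊤)   OUT=(all ⊤)
  B1:   IN=(all ⊤)   OUT=(all ⊤)
  B2:   IN=(all ⊤)   OUT=(all ⊤)
  B3:   IN=(all ⊤)   OUT={f:0; rest ⊤}
  B4:   IN={f:0; rest ⊤}   OUT={a:-2, f:0; rest ⊤}

Merge at B4: IN[B4] = OUT[B3] = {a: ⊤, b: ⊤, c: ⊤, d: ⊤, e: ⊤, f: 0}
Applying B4's transfer function to that IN value gives OUT[B4] (row B4 above).

Answer: {a: -2, b: ⊤, c: ⊤, d: ⊤, e: ⊤, f: 0}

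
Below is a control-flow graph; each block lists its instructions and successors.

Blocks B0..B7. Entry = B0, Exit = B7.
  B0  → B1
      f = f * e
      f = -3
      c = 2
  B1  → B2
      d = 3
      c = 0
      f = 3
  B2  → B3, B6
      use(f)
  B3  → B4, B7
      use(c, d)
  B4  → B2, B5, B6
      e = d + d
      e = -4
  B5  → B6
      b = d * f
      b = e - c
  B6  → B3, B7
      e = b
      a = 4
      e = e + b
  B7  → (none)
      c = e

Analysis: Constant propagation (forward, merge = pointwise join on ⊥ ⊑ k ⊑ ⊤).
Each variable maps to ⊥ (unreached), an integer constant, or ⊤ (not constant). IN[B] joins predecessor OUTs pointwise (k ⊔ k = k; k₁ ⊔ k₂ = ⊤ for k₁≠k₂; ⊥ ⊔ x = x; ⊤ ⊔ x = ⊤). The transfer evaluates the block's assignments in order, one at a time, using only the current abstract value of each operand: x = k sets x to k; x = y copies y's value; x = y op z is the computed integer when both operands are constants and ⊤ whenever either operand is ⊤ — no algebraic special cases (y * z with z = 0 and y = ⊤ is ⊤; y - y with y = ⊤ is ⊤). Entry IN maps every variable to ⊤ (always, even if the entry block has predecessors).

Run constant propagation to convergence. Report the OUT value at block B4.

Answer: {a: ⊤, b: ⊤, c: 0, d: 3, e: -4, f: 3}

Trace:
Fixpoint table:
  B0:   IN=(all ⊤)   OUT={c:2, f:-3; rest ⊤}
  B1:   IN={c:2, f:-3; rest ⊤}   OUT={c:0, d:3, f:3; rest ⊤}
  B2:   IN={c:0, d:3, f:3; rest ⊤}   OUT={c:0, d:3, f:3; rest ⊤}
  B3:   IN={c:0, d:3, f:3; rest ⊤}   OUT={c:0, d:3, f:3; rest ⊤}
  B4:   IN={c:0, d:3, f:3; rest ⊤}   OUT={c:0, d:3, e:-4, f:3; rest ⊤}
  B5:   IN={c:0, d:3, e:-4, f:3; rest ⊤}   OUT={b:-4, c:0, d:3, e:-4, f:3; rest ⊤}
  B6:   IN={c:0, d:3, f:3; rest ⊤}   OUT={a:4, c:0, d:3, f:3; rest ⊤}
  B7:   IN={c:0, d:3, f:3; rest ⊤}   OUT={d:3, f:3; rest ⊤}

Merge at B4: IN[B4] = OUT[B3] = {a: ⊤, b: ⊤, c: 0, d: 3, e: ⊤, f: 3}
Applying B4's transfer function to that IN value gives OUT[B4] (row B4 above).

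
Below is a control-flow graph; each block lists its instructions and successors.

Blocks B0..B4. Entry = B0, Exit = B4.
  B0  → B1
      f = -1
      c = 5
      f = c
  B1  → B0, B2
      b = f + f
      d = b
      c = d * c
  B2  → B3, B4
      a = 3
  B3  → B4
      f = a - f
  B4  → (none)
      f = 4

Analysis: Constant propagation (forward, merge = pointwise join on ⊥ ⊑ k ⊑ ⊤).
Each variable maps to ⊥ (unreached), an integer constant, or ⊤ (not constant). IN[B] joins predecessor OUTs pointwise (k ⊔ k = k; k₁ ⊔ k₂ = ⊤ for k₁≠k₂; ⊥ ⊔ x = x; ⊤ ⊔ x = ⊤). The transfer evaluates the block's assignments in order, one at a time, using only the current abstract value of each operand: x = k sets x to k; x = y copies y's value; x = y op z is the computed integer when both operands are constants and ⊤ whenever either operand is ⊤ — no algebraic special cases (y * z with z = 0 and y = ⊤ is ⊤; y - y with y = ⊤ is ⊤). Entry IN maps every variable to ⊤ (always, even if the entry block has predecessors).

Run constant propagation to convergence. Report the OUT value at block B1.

Per-block solution:
  B0:  IN=(all ⊤)  OUT={c:5, f:5; rest ⊤}
  B1:  IN={c:5, f:5; rest ⊤}  OUT={b:10, c:50, d:10, f:5; rest ⊤}
  B2:  IN={b:10, c:50, d:10, f:5; rest ⊤}  OUT={a:3, b:10, c:50, d:10, f:5; rest ⊤}
  B3:  IN={a:3, b:10, c:50, d:10, f:5; rest ⊤}  OUT={a:3, b:10, c:50, d:10, f:-2; rest ⊤}
  B4:  IN={a:3, b:10, c:50, d:10; rest ⊤}  OUT={a:3, b:10, c:50, d:10, f:4; rest ⊤}

Merge at B1: IN[B1] = OUT[B0] = {a: ⊤, b: ⊤, c: 5, d: ⊤, e: ⊤, f: 5}
Applying B1's transfer function to that IN value gives OUT[B1] (row B1 above).

Answer: {a: ⊤, b: 10, c: 50, d: 10, e: ⊤, f: 5}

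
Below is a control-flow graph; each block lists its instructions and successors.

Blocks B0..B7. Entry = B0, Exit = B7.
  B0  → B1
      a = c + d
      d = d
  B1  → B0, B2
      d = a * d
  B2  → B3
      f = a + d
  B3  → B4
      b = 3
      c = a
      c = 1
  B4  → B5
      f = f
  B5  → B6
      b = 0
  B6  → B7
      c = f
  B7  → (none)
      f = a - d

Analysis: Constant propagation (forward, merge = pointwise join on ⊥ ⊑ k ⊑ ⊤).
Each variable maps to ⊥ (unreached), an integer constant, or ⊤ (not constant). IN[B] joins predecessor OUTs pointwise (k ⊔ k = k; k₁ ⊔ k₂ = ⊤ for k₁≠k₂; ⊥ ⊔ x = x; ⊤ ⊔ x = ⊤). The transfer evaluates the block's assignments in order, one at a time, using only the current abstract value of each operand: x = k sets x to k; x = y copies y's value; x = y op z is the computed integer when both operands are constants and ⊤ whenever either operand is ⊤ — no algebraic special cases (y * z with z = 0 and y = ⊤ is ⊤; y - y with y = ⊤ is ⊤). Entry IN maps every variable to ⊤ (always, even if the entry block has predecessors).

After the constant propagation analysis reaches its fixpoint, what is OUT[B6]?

Per-block solution:
  B0: | IN=(all ⊤) | OUT=(all ⊤)
  B1: | IN=(all ⊤) | OUT=(all ⊤)
  B2: | IN=(all ⊤) | OUT=(all ⊤)
  B3: | IN=(all ⊤) | OUT={b:3, c:1; rest ⊤}
  B4: | IN={b:3, c:1; rest ⊤} | OUT={b:3, c:1; rest ⊤}
  B5: | IN={b:3, c:1; rest ⊤} | OUT={b:0, c:1; rest ⊤}
  B6: | IN={b:0, c:1; rest ⊤} | OUT={b:0; rest ⊤}
  B7: | IN={b:0; rest ⊤} | OUT={b:0; rest ⊤}

Merge at B6: IN[B6] = OUT[B5] = {a: ⊤, b: 0, c: 1, d: ⊤, e: ⊤, f: ⊤}
Applying B6's transfer function to that IN value gives OUT[B6] (row B6 above).

Answer: {a: ⊤, b: 0, c: ⊤, d: ⊤, e: ⊤, f: ⊤}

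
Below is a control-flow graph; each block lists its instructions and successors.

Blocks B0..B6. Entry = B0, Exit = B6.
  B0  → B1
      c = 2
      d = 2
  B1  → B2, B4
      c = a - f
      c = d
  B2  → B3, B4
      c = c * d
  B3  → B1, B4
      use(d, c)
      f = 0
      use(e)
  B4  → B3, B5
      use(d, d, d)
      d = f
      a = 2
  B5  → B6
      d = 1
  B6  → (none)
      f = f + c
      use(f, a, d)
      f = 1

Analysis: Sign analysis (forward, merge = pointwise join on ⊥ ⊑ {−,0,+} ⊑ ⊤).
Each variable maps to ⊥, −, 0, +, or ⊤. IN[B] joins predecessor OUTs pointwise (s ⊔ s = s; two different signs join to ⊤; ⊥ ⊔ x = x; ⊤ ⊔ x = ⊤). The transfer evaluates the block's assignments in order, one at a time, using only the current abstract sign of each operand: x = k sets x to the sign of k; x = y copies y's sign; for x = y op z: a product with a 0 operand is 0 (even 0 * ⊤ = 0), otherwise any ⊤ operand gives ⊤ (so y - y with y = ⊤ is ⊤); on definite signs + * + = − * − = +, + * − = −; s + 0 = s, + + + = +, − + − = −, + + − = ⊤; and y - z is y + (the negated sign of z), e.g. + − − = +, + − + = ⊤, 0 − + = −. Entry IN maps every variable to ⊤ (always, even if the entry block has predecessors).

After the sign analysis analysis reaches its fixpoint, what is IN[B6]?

Answer: {a: +, b: ⊤, c: ⊤, d: +, e: ⊤, f: ⊤}

Working:
Per-block solution:
  B0:   IN=(all ⊤)   OUT={c:+, d:+; rest ⊤}
  B1:   IN=(all ⊤)   OUT=(all ⊤)
  B2:   IN=(all ⊤)   OUT=(all ⊤)
  B3:   IN=(all ⊤)   OUT={f:0; rest ⊤}
  B4:   IN=(all ⊤)   OUT={a:+; rest ⊤}
  B5:   IN={a:+; rest ⊤}   OUT={a:+, d:+; rest ⊤}
  B6:   IN={a:+, d:+; rest ⊤}   OUT={a:+, d:+, f:+; rest ⊤}

Merge at B6: IN[B6] = OUT[B5] = {a: +, b: ⊤, c: ⊤, d: +, e: ⊤, f: ⊤}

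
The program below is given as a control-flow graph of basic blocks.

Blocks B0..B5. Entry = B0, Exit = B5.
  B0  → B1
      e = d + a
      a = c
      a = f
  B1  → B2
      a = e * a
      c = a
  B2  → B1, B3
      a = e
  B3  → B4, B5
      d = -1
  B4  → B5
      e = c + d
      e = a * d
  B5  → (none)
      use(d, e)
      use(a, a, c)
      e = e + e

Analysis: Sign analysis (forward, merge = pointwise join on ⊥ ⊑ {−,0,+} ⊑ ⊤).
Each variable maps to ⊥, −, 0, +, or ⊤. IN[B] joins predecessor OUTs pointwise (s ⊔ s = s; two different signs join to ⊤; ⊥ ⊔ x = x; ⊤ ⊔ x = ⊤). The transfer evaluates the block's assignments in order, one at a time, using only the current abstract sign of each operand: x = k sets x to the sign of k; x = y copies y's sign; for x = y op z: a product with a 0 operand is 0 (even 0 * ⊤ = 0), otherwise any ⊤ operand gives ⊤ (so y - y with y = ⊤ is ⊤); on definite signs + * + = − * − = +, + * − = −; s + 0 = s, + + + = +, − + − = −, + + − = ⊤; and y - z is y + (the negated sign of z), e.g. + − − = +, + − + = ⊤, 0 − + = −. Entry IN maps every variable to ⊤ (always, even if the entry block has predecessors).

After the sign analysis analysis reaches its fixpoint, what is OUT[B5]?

Answer: {a: ⊤, b: ⊤, c: ⊤, d: -, e: ⊤, f: ⊤}

Trace:
Per-block solution:
  B0:  IN=(all ⊤)  OUT=(all ⊤)
  B1:  IN=(all ⊤)  OUT=(all ⊤)
  B2:  IN=(all ⊤)  OUT=(all ⊤)
  B3:  IN=(all ⊤)  OUT={d:-; rest ⊤}
  B4:  IN={d:-; rest ⊤}  OUT={d:-; rest ⊤}
  B5:  IN={d:-; rest ⊤}  OUT={d:-; rest ⊤}

Merge at B5: IN[B5] = OUT[B3] ⊔ OUT[B4] = {a: ⊤, b: ⊤, c: ⊤, d: -, e: ⊤, f: ⊤}
Applying B5's transfer function to that IN value gives OUT[B5] (row B5 above).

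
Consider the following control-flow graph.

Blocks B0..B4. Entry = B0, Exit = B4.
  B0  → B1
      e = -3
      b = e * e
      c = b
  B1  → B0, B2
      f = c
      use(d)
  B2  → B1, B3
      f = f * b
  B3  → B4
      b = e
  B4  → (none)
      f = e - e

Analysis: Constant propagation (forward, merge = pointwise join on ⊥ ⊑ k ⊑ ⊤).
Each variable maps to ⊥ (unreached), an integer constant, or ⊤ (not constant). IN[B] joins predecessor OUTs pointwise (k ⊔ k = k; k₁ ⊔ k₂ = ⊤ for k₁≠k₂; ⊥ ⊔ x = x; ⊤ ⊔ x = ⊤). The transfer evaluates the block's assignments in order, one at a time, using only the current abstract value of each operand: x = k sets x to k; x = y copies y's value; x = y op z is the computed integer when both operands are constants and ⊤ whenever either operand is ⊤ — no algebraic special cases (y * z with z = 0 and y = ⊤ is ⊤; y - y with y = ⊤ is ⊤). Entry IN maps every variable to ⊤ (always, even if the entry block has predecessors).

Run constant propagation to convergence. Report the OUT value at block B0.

Answer: {a: ⊤, b: 9, c: 9, d: ⊤, e: -3, f: ⊤}

Working:
Converged values:
  B0:  IN=(all ⊤)  OUT={b:9, c:9, e:-3; rest ⊤}
  B1:  IN={b:9, c:9, e:-3; rest ⊤}  OUT={b:9, c:9, e:-3, f:9; rest ⊤}
  B2:  IN={b:9, c:9, e:-3, f:9; rest ⊤}  OUT={b:9, c:9, e:-3, f:81; rest ⊤}
  B3:  IN={b:9, c:9, e:-3, f:81; rest ⊤}  OUT={b:-3, c:9, e:-3, f:81; rest ⊤}
  B4:  IN={b:-3, c:9, e:-3, f:81; rest ⊤}  OUT={b:-3, c:9, e:-3, f:0; rest ⊤}

Merge at B0 (entry node, so the boundary value (all ⊤) is joined with the incoming edge(s)): IN[B0] = (all ⊤) ⊔ OUT[B1] = {a: ⊤, b: ⊤, c: ⊤, d: ⊤, e: ⊤, f: ⊤}
Applying B0's transfer function to that IN value gives OUT[B0] (row B0 above).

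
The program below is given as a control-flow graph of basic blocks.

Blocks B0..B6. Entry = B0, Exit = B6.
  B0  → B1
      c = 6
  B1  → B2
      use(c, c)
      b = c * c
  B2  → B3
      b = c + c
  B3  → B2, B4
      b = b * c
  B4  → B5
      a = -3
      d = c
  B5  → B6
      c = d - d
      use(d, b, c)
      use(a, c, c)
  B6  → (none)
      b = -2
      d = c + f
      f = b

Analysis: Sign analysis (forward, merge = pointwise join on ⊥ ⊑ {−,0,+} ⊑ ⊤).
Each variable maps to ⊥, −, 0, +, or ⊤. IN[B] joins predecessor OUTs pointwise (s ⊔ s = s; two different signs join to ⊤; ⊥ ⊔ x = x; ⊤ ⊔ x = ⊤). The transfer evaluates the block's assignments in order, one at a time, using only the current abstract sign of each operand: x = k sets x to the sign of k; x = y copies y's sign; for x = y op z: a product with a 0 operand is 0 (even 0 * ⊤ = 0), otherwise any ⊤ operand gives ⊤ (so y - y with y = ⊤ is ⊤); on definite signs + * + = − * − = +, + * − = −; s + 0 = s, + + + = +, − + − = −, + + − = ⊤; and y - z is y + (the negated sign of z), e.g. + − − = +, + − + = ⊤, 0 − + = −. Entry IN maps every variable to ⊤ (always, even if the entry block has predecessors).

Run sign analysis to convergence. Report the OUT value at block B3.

Per-block solution:
  B0:  IN=(all ⊤)  OUT={c:+; rest ⊤}
  B1:  IN={c:+; rest ⊤}  OUT={b:+, c:+; rest ⊤}
  B2:  IN={b:+, c:+; rest ⊤}  OUT={b:+, c:+; rest ⊤}
  B3:  IN={b:+, c:+; rest ⊤}  OUT={b:+, c:+; rest ⊤}
  B4:  IN={b:+, c:+; rest ⊤}  OUT={a:-, b:+, c:+, d:+; rest ⊤}
  B5:  IN={a:-, b:+, c:+, d:+; rest ⊤}  OUT={a:-, b:+, d:+; rest ⊤}
  B6:  IN={a:-, b:+, d:+; rest ⊤}  OUT={a:-, b:-, f:-; rest ⊤}

Merge at B3: IN[B3] = OUT[B2] = {a: ⊤, b: +, c: +, d: ⊤, e: ⊤, f: ⊤}
Applying B3's transfer function to that IN value gives OUT[B3] (row B3 above).

Answer: {a: ⊤, b: +, c: +, d: ⊤, e: ⊤, f: ⊤}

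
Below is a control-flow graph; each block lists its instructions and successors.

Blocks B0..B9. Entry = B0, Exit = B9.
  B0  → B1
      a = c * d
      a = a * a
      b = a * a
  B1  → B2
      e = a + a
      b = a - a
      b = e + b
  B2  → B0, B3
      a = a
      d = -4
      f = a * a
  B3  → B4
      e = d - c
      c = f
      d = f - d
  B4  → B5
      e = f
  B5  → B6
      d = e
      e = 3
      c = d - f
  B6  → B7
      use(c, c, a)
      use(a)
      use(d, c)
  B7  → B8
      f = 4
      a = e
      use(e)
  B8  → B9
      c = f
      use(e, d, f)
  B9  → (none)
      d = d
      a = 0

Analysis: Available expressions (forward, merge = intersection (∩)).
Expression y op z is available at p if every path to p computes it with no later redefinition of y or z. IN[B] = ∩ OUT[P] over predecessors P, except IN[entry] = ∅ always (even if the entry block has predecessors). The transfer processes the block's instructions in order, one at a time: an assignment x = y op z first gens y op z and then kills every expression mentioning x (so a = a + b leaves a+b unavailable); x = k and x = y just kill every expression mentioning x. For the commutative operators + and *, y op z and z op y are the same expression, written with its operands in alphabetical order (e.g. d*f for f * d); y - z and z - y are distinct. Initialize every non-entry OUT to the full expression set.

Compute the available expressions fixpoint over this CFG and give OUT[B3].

Converged values:
  B0:  IN={}  OUT={a*a, c*d}
  B1:  IN={a*a, c*d}  OUT={a*a, a+a, a-a, c*d}
  B2:  IN={a*a, a+a, a-a, c*d}  OUT={a*a}
  B3:  IN={a*a}  OUT={a*a}
  B4:  IN={a*a}  OUT={a*a}
  B5:  IN={a*a}  OUT={a*a, d-f}
  B6:  IN={a*a, d-f}  OUT={a*a, d-f}
  B7:  IN={a*a, d-f}  OUT={}
  B8:  IN={}  OUT={}
  B9:  IN={}  OUT={}

Merge at B3: IN[B3] = OUT[B2] = {a*a}
Applying B3's transfer function to that IN value gives OUT[B3] (row B3 above).

Answer: {a*a}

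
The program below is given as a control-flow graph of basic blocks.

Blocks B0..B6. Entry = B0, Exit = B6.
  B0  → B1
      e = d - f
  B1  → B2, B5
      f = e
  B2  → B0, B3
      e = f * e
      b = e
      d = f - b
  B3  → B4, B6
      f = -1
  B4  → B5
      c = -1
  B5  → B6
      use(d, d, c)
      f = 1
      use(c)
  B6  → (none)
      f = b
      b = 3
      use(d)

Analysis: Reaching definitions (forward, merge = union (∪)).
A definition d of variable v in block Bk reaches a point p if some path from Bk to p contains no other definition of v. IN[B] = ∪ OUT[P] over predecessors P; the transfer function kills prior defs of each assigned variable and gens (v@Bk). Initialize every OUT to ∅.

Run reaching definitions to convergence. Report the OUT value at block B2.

Answer: {b@B2, d@B2, e@B2, f@B1}

Working:
Fixpoint table:
  B0: | IN={b@B2, d@B2, e@B2, f@B1} | OUT={b@B2, d@B2, e@B0, f@B1}
  B1: | IN={b@B2, d@B2, e@B0, f@B1} | OUT={b@B2, d@B2, e@B0, f@B1}
  B2: | IN={b@B2, d@B2, e@B0, f@B1} | OUT={b@B2, d@B2, e@B2, f@B1}
  B3: | IN={b@B2, d@B2, e@B2, f@B1} | OUT={b@B2, d@B2, e@B2, f@B3}
  B4: | IN={b@B2, d@B2, e@B2, f@B3} | OUT={b@B2, c@B4, d@B2, e@B2, f@B3}
  B5: | IN={b@B2, c@B4, d@B2, e@B0, e@B2, f@B1, f@B3} | OUT={b@B2, c@B4, d@B2, e@B0, e@B2, f@B5}
  B6: | IN={b@B2, c@B4, d@B2, e@B0, e@B2, f@B3, f@B5} | OUT={b@B6, c@B4, d@B2, e@B0, e@B2, f@B6}

Merge at B2: IN[B2] = OUT[B1] = {b@B2, d@B2, e@B0, f@B1}
Applying B2's transfer function to that IN value gives OUT[B2] (row B2 above).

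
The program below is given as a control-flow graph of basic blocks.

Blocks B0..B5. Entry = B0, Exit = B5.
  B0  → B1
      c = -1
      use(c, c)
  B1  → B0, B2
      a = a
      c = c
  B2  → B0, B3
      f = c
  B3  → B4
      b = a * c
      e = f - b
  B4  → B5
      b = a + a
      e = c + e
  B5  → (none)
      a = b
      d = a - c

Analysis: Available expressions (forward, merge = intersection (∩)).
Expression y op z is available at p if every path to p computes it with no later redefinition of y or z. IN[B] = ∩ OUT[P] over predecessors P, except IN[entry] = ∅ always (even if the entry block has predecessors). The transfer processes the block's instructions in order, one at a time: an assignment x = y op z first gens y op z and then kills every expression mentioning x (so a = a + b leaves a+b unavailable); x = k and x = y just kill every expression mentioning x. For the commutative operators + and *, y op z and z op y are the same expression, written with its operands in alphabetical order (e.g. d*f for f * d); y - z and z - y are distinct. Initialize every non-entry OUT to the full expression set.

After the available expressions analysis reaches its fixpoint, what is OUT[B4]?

Answer: {a*c, a+a}

Derivation:
Per-block solution:
  B0:  IN={}  OUT={}
  B1:  IN={}  OUT={}
  B2:  IN={}  OUT={}
  B3:  IN={}  OUT={a*c, f-b}
  B4:  IN={a*c, f-b}  OUT={a*c, a+a}
  B5:  IN={a*c, a+a}  OUT={a-c}

Merge at B4: IN[B4] = OUT[B3] = {a*c, f-b}
Applying B4's transfer function to that IN value gives OUT[B4] (row B4 above).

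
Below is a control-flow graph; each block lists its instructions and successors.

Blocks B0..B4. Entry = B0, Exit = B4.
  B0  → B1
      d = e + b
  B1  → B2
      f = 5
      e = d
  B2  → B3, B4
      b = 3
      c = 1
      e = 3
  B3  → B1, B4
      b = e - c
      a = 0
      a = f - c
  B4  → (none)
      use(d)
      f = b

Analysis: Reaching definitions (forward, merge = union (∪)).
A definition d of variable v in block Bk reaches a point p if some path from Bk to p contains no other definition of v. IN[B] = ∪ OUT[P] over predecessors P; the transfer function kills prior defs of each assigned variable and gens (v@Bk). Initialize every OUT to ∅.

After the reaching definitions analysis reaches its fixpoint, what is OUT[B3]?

Fixpoint table:
  B0:  IN={}  OUT={d@B0}
  B1:  IN={a@B3, b@B3, c@B2, d@B0, e@B2, f@B1}  OUT={a@B3, b@B3, c@B2, d@B0, e@B1, f@B1}
  B2:  IN={a@B3, b@B3, c@B2, d@B0, e@B1, f@B1}  OUT={a@B3, b@B2, c@B2, d@B0, e@B2, f@B1}
  B3:  IN={a@B3, b@B2, c@B2, d@B0, e@B2, f@B1}  OUT={a@B3, b@B3, c@B2, d@B0, e@B2, f@B1}
  B4:  IN={a@B3, b@B2, b@B3, c@B2, d@B0, e@B2, f@B1}  OUT={a@B3, b@B2, b@B3, c@B2, d@B0, e@B2, f@B4}

Merge at B3: IN[B3] = OUT[B2] = {a@B3, b@B2, c@B2, d@B0, e@B2, f@B1}
Applying B3's transfer function to that IN value gives OUT[B3] (row B3 above).

Answer: {a@B3, b@B3, c@B2, d@B0, e@B2, f@B1}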